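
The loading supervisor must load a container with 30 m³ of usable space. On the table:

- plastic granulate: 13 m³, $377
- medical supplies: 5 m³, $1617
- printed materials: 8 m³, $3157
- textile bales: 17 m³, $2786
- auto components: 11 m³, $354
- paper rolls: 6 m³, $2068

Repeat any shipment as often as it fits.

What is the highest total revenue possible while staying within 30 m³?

11539

3×printed materials + paper rolls uses 30 of the 30 m³ and totals 11539.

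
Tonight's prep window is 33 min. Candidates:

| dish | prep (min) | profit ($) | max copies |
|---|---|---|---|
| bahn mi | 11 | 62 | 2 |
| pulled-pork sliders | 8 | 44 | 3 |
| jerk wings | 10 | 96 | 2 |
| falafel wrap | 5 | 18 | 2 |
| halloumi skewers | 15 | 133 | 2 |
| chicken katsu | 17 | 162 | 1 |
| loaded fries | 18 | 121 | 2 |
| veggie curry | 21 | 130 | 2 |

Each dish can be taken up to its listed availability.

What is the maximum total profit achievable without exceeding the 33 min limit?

By profit per min: jerk wings 9.60, chicken katsu 9.53, halloumi skewers 8.87, loaded fries 6.72 lead.
The ratio heuristic lands on bahn mi + 2×jerk wings (254) but leaves 2 min idle.
Replace bahn mi and 2×jerk wings with halloumi skewers + chicken katsu: the trade gains 41 net, giving 295 at 32 min.
Every other selection either busts 33 min or exceeds an availability limit or fails to beat 295.

295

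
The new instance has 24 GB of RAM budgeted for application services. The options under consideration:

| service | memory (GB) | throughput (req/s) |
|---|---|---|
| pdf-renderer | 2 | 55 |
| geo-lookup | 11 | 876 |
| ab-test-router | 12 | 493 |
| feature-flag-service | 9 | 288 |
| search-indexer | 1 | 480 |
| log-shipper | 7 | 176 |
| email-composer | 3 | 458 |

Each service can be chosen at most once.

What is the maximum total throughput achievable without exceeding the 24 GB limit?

2102

By throughput per GB: search-indexer 480.00, email-composer 152.67, geo-lookup 79.64 lead.
The ratio ordering already packs tightly: geo-lookup + feature-flag-service + search-indexer + email-composer, 24 GB, 2102.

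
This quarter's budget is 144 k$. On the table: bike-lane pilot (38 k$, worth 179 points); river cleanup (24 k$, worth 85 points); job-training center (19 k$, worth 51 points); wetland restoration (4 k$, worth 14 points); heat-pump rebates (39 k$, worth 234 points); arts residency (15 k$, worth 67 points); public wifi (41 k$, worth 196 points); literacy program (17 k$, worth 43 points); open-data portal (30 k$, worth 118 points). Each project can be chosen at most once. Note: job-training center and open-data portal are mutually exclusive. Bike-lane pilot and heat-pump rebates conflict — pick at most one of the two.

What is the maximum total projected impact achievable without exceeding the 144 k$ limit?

Heat-pump rebates + arts residency + public wifi + literacy program + open-data portal uses 142 of the 144 k$ and totals 658.
Every other selection either busts 144 k$ or breaks a pairing rule or fails to beat 658.

658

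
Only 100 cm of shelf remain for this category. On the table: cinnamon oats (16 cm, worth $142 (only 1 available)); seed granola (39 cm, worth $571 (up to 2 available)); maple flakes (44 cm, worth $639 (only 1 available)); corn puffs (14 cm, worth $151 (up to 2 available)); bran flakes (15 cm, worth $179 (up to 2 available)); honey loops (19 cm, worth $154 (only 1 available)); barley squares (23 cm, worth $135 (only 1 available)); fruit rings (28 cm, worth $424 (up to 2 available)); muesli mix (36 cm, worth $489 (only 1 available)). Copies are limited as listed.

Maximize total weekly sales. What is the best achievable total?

Greedy by ratio would take seed granola + 2×fruit rings: 95 cm used, total 1419.
The 39 cm tied up in seed granola is better spent on maple flakes — total rises to 1487 (100 cm).
That's the maximum — no swap from here does better than 1487.

1487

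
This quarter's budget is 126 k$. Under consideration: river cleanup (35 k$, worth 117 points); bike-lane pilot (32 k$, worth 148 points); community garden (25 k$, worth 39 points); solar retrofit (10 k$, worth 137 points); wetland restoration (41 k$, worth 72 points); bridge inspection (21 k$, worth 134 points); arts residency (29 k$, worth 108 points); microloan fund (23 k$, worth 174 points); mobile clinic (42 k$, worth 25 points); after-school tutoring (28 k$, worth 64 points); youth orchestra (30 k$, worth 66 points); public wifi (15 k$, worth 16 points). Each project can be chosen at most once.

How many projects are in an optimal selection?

Best achievable projected impact is 710.
For example river cleanup + bike-lane pilot + solar retrofit + bridge inspection + microloan fund achieves it, using 121 k$.
All optima have 5 projects.

5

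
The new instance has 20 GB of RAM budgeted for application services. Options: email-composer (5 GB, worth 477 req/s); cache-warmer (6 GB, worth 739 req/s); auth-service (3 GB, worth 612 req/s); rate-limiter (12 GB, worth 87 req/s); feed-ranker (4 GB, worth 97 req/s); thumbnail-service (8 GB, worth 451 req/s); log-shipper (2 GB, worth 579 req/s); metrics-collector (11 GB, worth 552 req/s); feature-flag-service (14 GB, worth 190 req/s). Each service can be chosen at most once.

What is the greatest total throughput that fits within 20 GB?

The ratio ordering already packs tightly: email-composer + cache-warmer + auth-service + feed-ranker + log-shipper, 20 GB, 2504.
Runner-up email-composer + cache-warmer + auth-service + log-shipper tops out at 2407.

2504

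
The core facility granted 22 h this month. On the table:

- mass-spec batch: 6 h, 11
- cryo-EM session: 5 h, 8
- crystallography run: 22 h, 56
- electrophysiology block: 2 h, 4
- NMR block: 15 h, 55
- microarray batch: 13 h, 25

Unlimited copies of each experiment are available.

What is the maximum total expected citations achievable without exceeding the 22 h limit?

67

Cryo-EM session + electrophysiology block + NMR block uses 22 of the 22 h and totals 67.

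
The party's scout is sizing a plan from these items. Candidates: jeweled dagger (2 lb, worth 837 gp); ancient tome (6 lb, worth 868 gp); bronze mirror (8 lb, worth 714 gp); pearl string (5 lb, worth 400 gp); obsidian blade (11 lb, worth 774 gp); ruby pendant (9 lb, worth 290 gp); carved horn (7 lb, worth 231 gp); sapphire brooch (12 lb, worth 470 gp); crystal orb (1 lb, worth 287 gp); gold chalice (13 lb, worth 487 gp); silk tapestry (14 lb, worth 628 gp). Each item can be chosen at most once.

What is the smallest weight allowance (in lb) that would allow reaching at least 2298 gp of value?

14

Need the lightest bundle worth ≥ 2298.
jeweled dagger + ancient tome + pearl string + crystal orb: 2392 value at 14 lb.
Any bundle with less than 14 lb falls short of 2298.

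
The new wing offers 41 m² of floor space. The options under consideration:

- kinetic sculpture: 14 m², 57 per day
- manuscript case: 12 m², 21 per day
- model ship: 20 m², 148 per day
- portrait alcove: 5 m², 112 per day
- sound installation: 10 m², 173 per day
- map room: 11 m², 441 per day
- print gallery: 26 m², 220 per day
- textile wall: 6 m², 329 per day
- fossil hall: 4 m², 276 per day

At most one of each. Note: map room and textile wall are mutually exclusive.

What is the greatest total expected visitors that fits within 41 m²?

Best packing: portrait alcove + sound installation + map room + fossil hall — 30 m², 1002 total.
Next best is model ship + portrait alcove + map room + fossil hall at 977 (40 m²) — short by 25.

1002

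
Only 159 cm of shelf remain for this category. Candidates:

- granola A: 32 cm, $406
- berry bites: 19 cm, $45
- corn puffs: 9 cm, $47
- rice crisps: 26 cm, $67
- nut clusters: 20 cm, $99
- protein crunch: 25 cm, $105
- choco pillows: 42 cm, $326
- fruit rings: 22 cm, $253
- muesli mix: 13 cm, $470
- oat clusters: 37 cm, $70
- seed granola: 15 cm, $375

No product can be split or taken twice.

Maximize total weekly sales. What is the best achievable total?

1982

The ratio heuristic lands on granola A + corn puffs + nut clusters + choco pillows + fruit rings + muesli mix + seed granola (1976) but leaves 6 cm idle.
Replace nut clusters with protein crunch: the trade gains 6 net, giving 1982 at 158 cm.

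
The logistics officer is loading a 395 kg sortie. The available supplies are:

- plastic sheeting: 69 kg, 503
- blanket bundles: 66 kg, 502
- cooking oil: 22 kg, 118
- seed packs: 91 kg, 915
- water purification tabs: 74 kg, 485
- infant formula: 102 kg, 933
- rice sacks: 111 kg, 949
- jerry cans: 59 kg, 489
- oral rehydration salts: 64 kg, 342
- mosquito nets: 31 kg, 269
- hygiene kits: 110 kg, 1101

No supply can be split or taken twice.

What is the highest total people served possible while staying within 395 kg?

3707

Best packing: seed packs + infant formula + jerry cans + mosquito nets + hygiene kits — 393 kg, 3707 total.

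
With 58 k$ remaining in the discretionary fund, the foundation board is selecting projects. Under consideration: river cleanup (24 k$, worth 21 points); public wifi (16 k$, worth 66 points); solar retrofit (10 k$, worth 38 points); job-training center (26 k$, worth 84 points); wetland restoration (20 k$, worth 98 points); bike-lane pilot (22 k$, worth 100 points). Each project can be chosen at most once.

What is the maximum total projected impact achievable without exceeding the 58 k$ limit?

264

The ratio ordering already packs tightly: public wifi + wetland restoration + bike-lane pilot, 58 k$, 264.
Every other selection either busts 58 k$ or fails to beat 264.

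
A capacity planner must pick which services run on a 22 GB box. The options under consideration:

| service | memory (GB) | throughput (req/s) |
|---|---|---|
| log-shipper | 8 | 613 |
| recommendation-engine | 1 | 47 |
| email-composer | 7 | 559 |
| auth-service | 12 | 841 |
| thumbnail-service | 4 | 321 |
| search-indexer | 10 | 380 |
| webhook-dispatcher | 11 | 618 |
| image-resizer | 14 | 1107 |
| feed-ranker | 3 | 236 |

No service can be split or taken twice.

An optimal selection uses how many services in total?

4

Optimal total is 1729.
For example log-shipper + email-composer + thumbnail-service + feed-ranker achieves it, using 22 GB.
Any selection reaching 1729 contains exactly 4 services.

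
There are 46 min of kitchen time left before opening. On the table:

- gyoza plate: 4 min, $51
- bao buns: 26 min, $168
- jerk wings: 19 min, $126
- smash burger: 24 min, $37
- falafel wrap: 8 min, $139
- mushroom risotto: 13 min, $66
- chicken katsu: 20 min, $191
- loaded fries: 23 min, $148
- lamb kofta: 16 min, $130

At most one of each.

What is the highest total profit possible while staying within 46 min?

460

Taking the top-ratio dishes first gives gyoza plate + falafel wrap + mushroom risotto + chicken katsu for 447 (45 min).
The 17 min tied up in gyoza plate and mushroom risotto is better spent on lamb kofta — total rises to 460 (44 min).
An exhaustive check of the 512 subsets confirms 460.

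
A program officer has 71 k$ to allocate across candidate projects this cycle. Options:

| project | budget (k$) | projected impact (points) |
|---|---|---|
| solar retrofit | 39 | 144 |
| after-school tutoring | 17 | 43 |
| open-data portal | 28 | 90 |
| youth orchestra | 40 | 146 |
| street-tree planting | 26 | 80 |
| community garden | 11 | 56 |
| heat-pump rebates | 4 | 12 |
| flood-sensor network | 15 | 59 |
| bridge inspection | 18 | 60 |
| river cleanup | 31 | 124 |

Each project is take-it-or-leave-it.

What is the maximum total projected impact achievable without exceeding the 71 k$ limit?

Filling by ratio: community garden + heat-pump rebates + flood-sensor network + river cleanup for 251, with 10 k$ left unused.
The 31 k$ tied up in river cleanup is better spent on youth orchestra — total rises to 273 (70 k$).
Next best is solar retrofit + community garden + heat-pump rebates + flood-sensor network at 271 (69 k$) — short by 2.

273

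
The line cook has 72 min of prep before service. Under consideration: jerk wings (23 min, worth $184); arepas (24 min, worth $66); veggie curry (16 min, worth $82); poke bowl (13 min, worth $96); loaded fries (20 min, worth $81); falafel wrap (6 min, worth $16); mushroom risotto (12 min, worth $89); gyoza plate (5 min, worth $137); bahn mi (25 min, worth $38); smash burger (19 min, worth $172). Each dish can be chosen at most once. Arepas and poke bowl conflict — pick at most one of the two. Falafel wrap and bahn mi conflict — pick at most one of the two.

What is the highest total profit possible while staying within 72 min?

678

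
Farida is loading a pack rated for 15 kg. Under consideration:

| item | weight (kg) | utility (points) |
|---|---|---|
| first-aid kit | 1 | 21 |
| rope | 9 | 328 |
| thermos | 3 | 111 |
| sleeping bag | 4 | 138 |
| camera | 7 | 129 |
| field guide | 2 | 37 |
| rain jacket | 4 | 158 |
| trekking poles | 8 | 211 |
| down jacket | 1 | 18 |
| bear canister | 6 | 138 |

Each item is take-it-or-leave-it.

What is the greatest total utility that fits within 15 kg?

525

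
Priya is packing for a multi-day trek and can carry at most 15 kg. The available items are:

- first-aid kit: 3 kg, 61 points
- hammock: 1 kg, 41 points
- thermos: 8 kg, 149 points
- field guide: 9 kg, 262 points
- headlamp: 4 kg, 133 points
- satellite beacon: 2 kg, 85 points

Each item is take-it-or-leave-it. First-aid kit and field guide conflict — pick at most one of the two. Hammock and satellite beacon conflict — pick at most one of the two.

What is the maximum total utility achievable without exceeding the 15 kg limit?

480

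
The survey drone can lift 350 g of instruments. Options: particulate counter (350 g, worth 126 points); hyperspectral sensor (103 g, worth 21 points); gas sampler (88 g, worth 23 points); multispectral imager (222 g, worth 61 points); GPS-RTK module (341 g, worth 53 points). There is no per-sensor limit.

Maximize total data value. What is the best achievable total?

126

Particulate counter uses 350 of the 350 g and totals 126.
No other feasible combination exceeds 126.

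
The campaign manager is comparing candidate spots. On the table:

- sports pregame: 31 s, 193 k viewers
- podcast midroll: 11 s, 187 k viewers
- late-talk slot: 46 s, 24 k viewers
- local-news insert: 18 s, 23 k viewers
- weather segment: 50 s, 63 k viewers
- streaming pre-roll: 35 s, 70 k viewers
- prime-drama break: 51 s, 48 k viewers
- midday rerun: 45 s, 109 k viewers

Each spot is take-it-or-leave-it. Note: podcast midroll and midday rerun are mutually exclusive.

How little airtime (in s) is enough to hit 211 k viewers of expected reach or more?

Look for the lowest-airtime combination reaching 211.
sports pregame + podcast midroll: 380 expected reach at 42 s.
Any bundle with less than 42 s falls short of 211.

42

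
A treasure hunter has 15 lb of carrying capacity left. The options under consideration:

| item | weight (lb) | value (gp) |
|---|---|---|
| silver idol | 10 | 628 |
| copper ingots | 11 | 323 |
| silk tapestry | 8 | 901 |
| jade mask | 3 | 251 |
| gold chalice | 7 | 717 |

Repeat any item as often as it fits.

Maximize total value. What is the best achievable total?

1618

Taking silk tapestry + gold chalice: 15 lb used, 1618 in value.
Every other selection either busts 15 lb or fails to beat 1618.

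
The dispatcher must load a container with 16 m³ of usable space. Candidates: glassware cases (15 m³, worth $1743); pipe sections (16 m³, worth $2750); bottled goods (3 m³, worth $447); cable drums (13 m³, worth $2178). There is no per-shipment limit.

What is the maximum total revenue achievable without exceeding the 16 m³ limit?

2750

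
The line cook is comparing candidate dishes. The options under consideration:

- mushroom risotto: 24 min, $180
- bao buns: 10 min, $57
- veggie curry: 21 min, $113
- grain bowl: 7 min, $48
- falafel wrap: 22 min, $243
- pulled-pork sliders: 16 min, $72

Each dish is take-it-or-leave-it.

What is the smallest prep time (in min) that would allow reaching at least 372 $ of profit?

46

Minimise min subject to total profit ≥ 372.
mushroom risotto + falafel wrap reaches 423 using 46 min.
Any bundle with less than 46 min falls short of 372.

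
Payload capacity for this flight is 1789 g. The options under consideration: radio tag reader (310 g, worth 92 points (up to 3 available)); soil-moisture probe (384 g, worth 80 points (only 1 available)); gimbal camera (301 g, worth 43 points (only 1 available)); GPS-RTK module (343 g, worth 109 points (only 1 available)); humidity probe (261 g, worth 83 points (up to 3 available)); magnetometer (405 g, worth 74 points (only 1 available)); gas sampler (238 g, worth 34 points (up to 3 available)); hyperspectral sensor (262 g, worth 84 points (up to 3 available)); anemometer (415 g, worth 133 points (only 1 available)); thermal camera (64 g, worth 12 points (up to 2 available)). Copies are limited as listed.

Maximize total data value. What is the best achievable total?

Taking 2×humidity probe + 3×hyperspectral sensor + anemometer + thermal camera: 1787 g used, 563 in data value.
No other feasible combination exceeds 563.

563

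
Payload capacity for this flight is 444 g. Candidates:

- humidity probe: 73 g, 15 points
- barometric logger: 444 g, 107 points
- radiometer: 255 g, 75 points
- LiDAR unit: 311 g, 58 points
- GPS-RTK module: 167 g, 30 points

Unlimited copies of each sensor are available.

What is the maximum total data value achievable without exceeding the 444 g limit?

107

Ranking by ratio (data value/g): radiometer 0.29, barometric logger 0.24, humidity probe 0.21.
The ratio heuristic lands on 2×humidity probe + radiometer (105) but leaves 43 g idle.
Replace 2×humidity probe and radiometer with barometric logger: the trade gains 2 net, giving 107 at 444 g.
No other feasible combination exceeds 107.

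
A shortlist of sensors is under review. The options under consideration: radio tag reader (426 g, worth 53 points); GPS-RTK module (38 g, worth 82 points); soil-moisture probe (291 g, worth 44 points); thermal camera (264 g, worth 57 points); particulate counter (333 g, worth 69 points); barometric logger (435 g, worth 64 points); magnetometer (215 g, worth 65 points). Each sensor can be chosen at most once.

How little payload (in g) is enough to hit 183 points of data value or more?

Minimise g subject to total data value ≥ 183.
Taking GPS-RTK module + thermal camera + magnetometer gives 204 (≥ 183) for 517 g.
No combination under 517 g hits 183.

517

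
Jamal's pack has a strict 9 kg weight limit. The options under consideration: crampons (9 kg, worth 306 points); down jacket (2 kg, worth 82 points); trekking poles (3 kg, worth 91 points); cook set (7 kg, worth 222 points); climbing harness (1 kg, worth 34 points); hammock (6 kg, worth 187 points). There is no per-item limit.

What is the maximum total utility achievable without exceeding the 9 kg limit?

362

Best packing: 4×down jacket + climbing harness — 9 kg, 362 total.
Nothing else within 9 kg beats 362.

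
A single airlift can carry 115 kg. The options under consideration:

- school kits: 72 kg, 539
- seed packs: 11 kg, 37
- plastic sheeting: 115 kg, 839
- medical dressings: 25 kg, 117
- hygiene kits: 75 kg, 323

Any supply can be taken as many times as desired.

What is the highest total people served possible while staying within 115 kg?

839

By people served per kg: school kits 7.49, plastic sheeting 7.30, medical dressings 4.68 lead.
Filling by ratio: school kits + seed packs + medical dressings for 693, with 7 kg left unused.
Dropping school kits and seed packs and medical dressings frees 108 kg; slotting in plastic sheeting (115 kg) lifts the total to 839 at 115 kg.
No other feasible combination exceeds 839.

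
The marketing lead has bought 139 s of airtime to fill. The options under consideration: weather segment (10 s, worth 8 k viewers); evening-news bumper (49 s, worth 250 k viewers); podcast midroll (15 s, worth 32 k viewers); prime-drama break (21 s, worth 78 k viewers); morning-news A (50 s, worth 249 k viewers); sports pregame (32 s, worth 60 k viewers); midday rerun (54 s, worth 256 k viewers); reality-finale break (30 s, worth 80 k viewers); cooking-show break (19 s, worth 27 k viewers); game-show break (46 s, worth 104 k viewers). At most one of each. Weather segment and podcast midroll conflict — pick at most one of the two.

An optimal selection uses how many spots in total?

The maximum expected reach within 139 s is 616.
For example evening-news bumper + podcast midroll + prime-drama break + midday rerun achieves it, using 139 s.
Any selection reaching 616 contains exactly 4 spots.

4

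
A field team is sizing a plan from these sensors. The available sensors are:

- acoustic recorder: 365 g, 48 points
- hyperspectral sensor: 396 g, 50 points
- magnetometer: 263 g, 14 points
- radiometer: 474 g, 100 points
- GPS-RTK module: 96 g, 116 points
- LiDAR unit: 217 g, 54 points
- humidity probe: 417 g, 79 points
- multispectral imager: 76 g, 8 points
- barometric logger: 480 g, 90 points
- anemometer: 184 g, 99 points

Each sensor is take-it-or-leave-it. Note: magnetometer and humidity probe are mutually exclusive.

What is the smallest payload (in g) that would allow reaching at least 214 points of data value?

Need the lightest bundle worth ≥ 214.
GPS-RTK module + anemometer: 215 data value at 280 g.
Below 280 g the best achievable stays under 214.

280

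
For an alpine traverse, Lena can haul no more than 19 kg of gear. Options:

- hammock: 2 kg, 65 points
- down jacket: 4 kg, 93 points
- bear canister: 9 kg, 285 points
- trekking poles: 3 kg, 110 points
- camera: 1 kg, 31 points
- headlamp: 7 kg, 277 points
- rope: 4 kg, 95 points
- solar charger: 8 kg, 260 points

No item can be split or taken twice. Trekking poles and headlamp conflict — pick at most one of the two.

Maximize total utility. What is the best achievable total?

658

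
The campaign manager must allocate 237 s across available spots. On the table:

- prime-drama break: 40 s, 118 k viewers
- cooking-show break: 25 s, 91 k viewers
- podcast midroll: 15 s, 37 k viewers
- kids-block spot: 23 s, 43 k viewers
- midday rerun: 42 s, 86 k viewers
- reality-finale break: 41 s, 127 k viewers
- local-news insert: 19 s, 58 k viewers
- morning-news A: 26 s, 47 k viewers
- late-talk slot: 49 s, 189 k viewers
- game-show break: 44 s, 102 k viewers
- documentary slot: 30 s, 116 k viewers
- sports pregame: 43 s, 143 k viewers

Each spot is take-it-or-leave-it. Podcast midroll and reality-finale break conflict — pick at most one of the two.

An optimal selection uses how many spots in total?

6

Optimal total is 784.
One optimal bundle: prime-drama break + cooking-show break + reality-finale break + late-talk slot + documentary slot + sports pregame (228 s).
Every optimal selection uses 6 spots.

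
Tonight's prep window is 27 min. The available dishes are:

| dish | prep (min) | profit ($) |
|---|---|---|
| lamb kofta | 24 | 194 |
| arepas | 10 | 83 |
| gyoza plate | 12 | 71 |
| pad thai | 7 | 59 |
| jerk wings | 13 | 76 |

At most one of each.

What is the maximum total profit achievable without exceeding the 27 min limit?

Greedy by ratio would take arepas + pad thai: 17 min used, total 142.
The 17 min tied up in arepas and pad thai is better spent on lamb kofta — total rises to 194 (24 min).
That's the maximum — no swap from here does better than 194.

194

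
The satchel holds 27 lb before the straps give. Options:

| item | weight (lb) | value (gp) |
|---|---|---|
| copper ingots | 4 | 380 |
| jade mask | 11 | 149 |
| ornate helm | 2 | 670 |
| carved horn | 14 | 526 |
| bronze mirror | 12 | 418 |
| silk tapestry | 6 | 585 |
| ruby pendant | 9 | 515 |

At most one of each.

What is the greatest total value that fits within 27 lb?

2161

Density check — ornate helm 335.00, silk tapestry 97.50, copper ingots 95.00, ruby pendant 57.22 are the best per lb.
The ratio heuristic lands on copper ingots + ornate helm + silk tapestry + ruby pendant (2150) but leaves 6 lb idle.
Dropping ruby pendant frees 9 lb; slotting in carved horn (14 lb) lifts the total to 2161 at 26 lb.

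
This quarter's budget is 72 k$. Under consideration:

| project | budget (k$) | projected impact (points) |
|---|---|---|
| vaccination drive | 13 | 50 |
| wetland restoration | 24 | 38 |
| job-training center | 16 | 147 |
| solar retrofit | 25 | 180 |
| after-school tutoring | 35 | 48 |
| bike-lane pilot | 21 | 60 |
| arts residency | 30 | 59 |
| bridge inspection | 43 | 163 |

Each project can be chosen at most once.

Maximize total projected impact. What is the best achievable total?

Ranking by ratio (projected impact/k$): job-training center 9.19, solar retrofit 7.20, vaccination drive 3.85.
Taking the top-ratio projects first gives vaccination drive + job-training center + solar retrofit for 377 (54 k$).
Replace vaccination drive with bike-lane pilot: the trade gains 10 net, giving 387 at 62 k$.
The closest alternative, job-training center + solar retrofit + arts residency, reaches only 386.

387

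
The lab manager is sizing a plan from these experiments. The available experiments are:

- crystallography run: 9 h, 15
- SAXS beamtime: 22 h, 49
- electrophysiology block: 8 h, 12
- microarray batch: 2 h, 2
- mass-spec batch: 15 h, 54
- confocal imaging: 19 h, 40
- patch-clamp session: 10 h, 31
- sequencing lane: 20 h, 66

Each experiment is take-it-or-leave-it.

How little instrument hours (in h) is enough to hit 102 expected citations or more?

Look for the lowest-instrument combination reaching 102.
Taking mass-spec batch + sequencing lane gives 120 (≥ 102) for 35 h.
No combination under 35 h hits 102.

35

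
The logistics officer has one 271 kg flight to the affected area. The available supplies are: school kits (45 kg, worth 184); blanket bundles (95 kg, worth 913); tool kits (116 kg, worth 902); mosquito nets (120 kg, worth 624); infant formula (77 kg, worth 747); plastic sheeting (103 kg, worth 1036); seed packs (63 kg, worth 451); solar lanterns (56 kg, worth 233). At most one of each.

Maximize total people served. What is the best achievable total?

Filling by ratio: infant formula + plastic sheeting + seed packs for 2234, with 28 kg left unused.
The 77 kg tied up in infant formula is better spent on blanket bundles — total rises to 2400 (261 kg).
That's the maximum — no swap from here does better than 2400.

2400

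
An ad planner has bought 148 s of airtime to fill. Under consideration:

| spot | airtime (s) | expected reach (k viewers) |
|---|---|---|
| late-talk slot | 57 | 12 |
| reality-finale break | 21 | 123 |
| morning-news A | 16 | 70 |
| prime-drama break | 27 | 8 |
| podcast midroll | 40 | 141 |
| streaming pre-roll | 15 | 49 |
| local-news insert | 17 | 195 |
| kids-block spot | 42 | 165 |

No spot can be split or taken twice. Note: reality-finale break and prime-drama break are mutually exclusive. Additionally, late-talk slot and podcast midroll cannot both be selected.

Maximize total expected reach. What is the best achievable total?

Reality-finale break + morning-news A + podcast midroll + local-news insert + kids-block spot uses 136 of the 148 s and totals 694.
The closest alternative, reality-finale break + podcast midroll + streaming pre-roll + local-news insert + kids-block spot, reaches only 673.

694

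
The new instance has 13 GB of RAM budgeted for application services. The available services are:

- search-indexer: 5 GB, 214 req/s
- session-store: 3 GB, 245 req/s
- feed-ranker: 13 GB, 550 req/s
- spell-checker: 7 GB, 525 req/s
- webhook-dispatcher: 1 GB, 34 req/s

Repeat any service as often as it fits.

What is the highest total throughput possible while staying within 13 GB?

1015

Density check — session-store 81.67, spell-checker 75.00, search-indexer 42.80 are the best per GB.
Greedy by ratio would take 4×session-store + webhook-dispatcher: 13 GB used, total 1014.
Dropping 2×session-store and webhook-dispatcher frees 7 GB; slotting in spell-checker (7 GB) lifts the total to 1015 at 13 GB.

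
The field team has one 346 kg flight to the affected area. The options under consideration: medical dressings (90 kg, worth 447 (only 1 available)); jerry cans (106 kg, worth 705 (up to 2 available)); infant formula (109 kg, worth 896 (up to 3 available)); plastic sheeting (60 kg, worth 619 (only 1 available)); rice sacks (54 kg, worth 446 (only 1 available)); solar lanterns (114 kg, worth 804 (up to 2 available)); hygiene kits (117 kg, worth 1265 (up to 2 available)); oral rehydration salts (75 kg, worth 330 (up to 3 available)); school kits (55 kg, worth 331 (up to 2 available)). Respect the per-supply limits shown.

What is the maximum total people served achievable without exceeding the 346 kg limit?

3426

Greedy by ratio would take plastic sheeting + 2×hygiene kits: 294 kg used, total 3149.
Dropping plastic sheeting frees 60 kg; slotting in infant formula (109 kg) lifts the total to 3426 at 343 kg.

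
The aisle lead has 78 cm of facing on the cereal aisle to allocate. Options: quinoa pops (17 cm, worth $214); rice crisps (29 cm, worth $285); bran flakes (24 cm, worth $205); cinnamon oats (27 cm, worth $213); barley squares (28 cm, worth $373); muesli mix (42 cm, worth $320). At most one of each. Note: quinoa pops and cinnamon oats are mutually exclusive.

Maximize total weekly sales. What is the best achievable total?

Taking quinoa pops + rice crisps + barley squares: 74 cm used, 872 in weekly sales.

872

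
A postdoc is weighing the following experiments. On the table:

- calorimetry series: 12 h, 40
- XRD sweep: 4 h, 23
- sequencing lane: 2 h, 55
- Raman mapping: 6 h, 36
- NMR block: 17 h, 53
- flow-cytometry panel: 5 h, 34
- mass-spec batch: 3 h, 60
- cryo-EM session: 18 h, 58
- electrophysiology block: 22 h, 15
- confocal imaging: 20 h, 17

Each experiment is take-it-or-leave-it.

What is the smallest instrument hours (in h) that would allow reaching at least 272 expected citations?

45

Look for the lowest-instrument combination reaching 272.
calorimetry series + sequencing lane + Raman mapping + NMR block + flow-cytometry panel + mass-spec batch reaches 278 using 45 h.
Below 45 h the best achievable stays under 272.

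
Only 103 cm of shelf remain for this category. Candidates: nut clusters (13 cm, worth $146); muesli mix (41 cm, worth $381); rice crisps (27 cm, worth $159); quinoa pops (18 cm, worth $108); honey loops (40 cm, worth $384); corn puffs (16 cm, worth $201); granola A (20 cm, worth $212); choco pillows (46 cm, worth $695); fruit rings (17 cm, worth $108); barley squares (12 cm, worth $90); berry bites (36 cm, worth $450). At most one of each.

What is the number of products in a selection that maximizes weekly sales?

3

Optimal total is 1357.
granola A + choco pillows + berry bites hits 1357 at 102 cm.
All optima have 3 products.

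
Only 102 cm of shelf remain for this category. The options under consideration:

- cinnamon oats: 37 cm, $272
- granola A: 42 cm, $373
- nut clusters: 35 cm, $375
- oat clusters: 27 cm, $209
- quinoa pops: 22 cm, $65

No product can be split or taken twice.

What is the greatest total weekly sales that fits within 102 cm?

856

Greedy by ratio would take granola A + nut clusters + quinoa pops: 99 cm used, total 813.
The 64 cm tied up in granola A and quinoa pops is better spent on cinnamon oats + oat clusters — total rises to 856 (99 cm).
Every other selection either busts 102 cm or fails to beat 856.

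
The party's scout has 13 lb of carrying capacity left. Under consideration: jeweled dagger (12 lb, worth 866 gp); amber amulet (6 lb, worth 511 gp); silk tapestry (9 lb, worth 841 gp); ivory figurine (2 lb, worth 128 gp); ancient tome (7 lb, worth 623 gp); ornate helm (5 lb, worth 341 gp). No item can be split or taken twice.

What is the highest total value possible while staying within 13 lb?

1134

The ratio heuristic lands on silk tapestry + ivory figurine (969) but leaves 2 lb idle.
The 11 lb tied up in silk tapestry and ivory figurine is better spent on amber amulet + ancient tome — total rises to 1134 (13 lb).
That's the maximum — no swap from here does better than 1134.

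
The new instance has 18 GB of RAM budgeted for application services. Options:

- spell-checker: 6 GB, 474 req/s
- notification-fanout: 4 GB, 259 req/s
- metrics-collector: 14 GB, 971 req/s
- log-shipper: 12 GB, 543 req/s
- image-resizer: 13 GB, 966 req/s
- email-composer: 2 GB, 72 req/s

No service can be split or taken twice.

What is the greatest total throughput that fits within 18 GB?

1230

By throughput per GB: spell-checker 79.00, image-resizer 74.31, metrics-collector 69.36, notification-fanout 64.75 lead.
Taking the top-ratio services first gives spell-checker + notification-fanout + email-composer for 805 (12 GB).
The 8 GB tied up in spell-checker and email-composer is better spent on metrics-collector — total rises to 1230 (18 GB).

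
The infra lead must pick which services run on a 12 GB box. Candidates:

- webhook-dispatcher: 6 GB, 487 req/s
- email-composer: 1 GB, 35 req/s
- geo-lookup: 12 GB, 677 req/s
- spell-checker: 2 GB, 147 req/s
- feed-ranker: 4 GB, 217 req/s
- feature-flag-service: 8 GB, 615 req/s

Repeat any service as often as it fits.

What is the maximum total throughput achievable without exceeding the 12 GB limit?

974

The ratio ordering already packs tightly: 2×webhook-dispatcher, 12 GB, 974.
Nothing else within 12 GB beats 974.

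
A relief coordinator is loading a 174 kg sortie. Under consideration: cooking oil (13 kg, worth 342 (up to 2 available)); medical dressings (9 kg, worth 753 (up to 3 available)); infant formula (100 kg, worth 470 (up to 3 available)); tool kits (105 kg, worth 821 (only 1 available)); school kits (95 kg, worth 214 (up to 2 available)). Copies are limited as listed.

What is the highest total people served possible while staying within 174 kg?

Density check — medical dressings 83.67, cooking oil 26.31, tool kits 7.82, infant formula 4.70 are the best per kg.
The ratio ordering already packs tightly: 2×cooking oil + 3×medical dressings + tool kits, 158 kg, 3764.
The spare 16 kg is too small for any remaining supply, and no exchange beats 3764.

3764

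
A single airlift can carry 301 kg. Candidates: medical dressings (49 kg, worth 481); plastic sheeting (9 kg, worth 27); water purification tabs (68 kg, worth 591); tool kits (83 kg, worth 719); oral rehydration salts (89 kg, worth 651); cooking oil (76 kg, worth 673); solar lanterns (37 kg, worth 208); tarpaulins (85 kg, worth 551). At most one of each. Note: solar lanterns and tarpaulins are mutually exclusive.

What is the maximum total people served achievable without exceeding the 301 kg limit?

The ratio heuristic lands on medical dressings + plastic sheeting + water purification tabs + tool kits + cooking oil (2491) but leaves 16 kg idle.
The 77 kg tied up in plastic sheeting and water purification tabs is better spent on oral rehydration salts — total rises to 2524 (297 kg).
Nothing else feasible within 301 kg beats 2524.

2524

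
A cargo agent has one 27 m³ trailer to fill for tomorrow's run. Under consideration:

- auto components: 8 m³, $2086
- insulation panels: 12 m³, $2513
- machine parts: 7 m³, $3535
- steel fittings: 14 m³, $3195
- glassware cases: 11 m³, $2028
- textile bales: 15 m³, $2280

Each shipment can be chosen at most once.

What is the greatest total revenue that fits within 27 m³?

The ratio ordering already packs tightly: auto components + insulation panels + machine parts, 27 m³, 8134.
Runner-up auto components + machine parts + glassware cases tops out at 7649.

8134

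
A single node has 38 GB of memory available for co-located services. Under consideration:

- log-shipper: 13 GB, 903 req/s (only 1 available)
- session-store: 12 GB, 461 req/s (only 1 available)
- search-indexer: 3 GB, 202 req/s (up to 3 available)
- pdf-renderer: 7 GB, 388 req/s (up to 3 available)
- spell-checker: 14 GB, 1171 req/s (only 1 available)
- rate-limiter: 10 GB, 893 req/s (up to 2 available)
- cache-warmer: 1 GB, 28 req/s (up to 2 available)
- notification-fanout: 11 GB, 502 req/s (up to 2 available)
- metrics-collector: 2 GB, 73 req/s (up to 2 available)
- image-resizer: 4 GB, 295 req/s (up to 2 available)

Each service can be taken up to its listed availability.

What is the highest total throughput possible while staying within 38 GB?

Ranking by ratio (throughput/GB): rate-limiter 89.30, spell-checker 83.64, image-resizer 73.75.
The ratio ordering already packs tightly: spell-checker + 2×rate-limiter + image-resizer, 38 GB, 3252.
Every other selection either busts 38 GB or exceeds an availability limit or fails to beat 3252.

3252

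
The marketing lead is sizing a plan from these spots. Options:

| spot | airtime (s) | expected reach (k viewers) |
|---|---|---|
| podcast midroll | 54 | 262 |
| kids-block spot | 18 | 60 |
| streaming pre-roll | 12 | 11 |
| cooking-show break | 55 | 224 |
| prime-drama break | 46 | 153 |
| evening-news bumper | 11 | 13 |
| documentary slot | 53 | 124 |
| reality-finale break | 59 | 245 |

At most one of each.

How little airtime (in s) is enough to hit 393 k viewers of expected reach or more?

Need the lightest bundle worth ≥ 393.
podcast midroll + prime-drama break: 415 expected reach at 100 s.
Below 100 s the best achievable stays under 393.

100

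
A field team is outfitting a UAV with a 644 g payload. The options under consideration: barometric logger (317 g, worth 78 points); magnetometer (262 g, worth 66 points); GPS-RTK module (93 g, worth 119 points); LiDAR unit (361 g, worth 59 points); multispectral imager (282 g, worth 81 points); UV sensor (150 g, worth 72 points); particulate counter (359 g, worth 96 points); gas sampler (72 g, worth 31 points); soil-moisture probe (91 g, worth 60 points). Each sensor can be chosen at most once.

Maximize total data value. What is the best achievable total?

332

Taking the top-ratio sensors first gives GPS-RTK module + UV sensor + gas sampler + soil-moisture probe for 282 (406 g).
The 72 g tied up in gas sampler is better spent on multispectral imager — total rises to 332 (616 g).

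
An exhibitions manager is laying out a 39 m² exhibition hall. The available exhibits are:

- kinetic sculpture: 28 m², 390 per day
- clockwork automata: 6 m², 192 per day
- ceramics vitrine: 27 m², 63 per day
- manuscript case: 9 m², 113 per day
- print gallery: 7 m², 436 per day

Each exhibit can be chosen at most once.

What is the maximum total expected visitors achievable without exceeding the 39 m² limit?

826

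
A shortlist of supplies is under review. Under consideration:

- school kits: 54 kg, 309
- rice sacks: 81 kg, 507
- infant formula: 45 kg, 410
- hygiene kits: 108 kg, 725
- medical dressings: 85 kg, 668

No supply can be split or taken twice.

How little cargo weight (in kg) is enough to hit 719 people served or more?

Minimise kg subject to total people served ≥ 719.
school kits + infant formula reaches 719 using 99 kg.
Any bundle with less than 99 kg falls short of 719.

99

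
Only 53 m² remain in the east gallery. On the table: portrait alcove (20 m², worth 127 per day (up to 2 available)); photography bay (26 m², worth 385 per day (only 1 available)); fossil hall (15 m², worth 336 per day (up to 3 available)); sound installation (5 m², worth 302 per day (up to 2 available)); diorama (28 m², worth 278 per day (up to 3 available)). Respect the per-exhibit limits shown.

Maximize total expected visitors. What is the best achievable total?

1325

Ranking by ratio (expected visitors/m²): sound installation 60.40, fossil hall 22.40, photography bay 14.81, diorama 9.93.
Greedy by ratio would take 2×fossil hall + 2×sound installation: 40 m² used, total 1276.
Dropping fossil hall frees 15 m²; slotting in photography bay (26 m²) lifts the total to 1325 at 51 m².
The spare 2 m² is too small for any remaining exhibit, and no exchange beats 1325.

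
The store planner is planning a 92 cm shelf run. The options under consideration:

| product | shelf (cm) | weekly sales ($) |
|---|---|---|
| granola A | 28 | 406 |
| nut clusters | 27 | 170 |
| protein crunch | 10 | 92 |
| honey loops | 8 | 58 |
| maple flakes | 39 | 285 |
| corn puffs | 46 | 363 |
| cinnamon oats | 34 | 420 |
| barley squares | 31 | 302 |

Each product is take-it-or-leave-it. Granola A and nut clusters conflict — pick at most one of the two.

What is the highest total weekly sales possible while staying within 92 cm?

Taking granola A + protein crunch + honey loops + cinnamon oats: 80 cm used, 976 in weekly sales.
No other feasible combination exceeds 976.

976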